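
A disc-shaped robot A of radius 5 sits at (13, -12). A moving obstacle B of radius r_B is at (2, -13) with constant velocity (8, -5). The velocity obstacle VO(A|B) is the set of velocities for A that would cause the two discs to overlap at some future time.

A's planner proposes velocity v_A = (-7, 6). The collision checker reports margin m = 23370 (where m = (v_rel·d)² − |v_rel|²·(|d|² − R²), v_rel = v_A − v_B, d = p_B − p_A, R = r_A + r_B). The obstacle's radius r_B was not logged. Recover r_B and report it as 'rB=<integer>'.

m = 23370
d = (-11, -1);  v_rel = (-15, 11),  |v_rel|² = 346
v_rel×d = (-15)·(-1) − (11)·(-11) = 136
since m = R²·346 − 136²:  R² = (18496 + 23370) / 346 = 121
R = √121 = 11  ⇒  r_B = 11 − 5 = 6

rB=6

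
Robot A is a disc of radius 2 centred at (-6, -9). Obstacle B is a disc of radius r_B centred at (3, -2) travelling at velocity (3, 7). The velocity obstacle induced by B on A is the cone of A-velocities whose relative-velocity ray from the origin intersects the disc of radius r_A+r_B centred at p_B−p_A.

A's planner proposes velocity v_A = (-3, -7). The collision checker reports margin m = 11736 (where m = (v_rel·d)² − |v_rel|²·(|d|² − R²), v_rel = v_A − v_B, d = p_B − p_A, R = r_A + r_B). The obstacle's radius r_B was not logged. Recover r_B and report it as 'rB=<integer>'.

m = 11736
d = (9, 7);  v_rel = (-6, -14),  |v_rel|² = 232
v_rel×d = (-6)·(7) − (-14)·(9) = 84
since m = R²·232 − 84²:  R² = (7056 + 11736) / 232 = 81
R = √81 = 9  ⇒  r_B = 9 − 2 = 7

rB=7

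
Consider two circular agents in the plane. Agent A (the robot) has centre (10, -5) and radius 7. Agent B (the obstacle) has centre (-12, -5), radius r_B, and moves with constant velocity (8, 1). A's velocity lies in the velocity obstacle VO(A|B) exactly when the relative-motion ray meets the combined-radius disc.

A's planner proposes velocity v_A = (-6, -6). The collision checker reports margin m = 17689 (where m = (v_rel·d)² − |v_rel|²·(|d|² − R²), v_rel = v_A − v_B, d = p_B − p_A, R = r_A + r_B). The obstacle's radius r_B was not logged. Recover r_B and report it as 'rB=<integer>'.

m = 17689
d = (-22, 0);  v_rel = (-14, -7),  |v_rel|² = 245
v_rel×d = (-14)·(0) − (-7)·(-22) = -154
since m = R²·245 − (-154)²:  R² = (23716 + 17689) / 245 = 169
R = √169 = 13  ⇒  r_B = 13 − 7 = 6

rB=6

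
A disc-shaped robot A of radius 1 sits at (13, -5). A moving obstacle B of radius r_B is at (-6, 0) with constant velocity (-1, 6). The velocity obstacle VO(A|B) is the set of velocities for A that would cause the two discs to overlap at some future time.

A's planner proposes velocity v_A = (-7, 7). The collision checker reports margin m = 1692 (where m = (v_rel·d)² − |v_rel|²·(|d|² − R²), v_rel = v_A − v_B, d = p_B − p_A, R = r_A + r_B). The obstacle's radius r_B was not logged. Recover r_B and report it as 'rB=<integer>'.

m = 1692
d = (-19, 5);  v_rel = (-6, 1),  |v_rel|² = 37
v_rel×d = (-6)·(5) − (1)·(-19) = -11
since m = R²·37 − (-11)²:  R² = (121 + 1692) / 37 = 49
R = √49 = 7  ⇒  r_B = 7 − 1 = 6

rB=6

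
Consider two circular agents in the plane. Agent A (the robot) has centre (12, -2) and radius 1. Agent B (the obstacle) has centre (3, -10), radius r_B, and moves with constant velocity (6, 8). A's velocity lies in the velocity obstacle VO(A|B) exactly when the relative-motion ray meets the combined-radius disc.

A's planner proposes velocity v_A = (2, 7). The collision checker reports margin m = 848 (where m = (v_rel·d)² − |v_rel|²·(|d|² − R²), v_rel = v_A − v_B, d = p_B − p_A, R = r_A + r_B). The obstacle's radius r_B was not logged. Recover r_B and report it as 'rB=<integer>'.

m = 848
d = (-9, -8);  v_rel = (-4, -1),  |v_rel|² = 17
v_rel×d = (-4)·(-8) − (-1)·(-9) = 23
since m = R²·17 − 23²:  R² = (529 + 848) / 17 = 81
R = √81 = 9  ⇒  r_B = 9 − 1 = 8

rB=8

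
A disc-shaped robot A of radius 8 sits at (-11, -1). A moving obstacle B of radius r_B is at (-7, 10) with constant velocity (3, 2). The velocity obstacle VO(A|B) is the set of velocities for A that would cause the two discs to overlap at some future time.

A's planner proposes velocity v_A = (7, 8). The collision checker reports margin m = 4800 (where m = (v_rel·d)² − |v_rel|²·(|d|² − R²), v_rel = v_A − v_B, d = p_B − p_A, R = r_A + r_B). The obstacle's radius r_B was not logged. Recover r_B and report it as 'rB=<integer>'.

m = 4800
d = (4, 11);  v_rel = (4, 6),  |v_rel|² = 52
v_rel×d = (4)·(11) − (6)·(4) = 20
since m = R²·52 − 20²:  R² = (400 + 4800) / 52 = 100
R = √100 = 10  ⇒  r_B = 10 − 8 = 2

rB=2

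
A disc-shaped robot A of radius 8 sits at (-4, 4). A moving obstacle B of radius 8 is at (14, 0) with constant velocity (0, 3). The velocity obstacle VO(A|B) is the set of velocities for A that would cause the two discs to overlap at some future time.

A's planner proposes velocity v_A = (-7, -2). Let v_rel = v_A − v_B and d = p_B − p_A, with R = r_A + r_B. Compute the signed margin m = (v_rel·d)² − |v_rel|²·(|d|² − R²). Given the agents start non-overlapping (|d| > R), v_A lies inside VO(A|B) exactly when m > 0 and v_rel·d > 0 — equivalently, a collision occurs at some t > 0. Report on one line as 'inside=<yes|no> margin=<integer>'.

d = (18, -4),  |d|² = 340;  R = 8+8 = 16,  c = 340−16² = 84
v_rel = (-7, -5),  |v_rel|² = 74;  v_rel·d = (-7)·(18) + (-5)·(-4) = -106
74·t² + 212·t + 84 = 0  ⇒  m = (-106)² − 74·84 = 5020
m = 5020 > 0,  v_rel·d = -106 < 0  ⇒  outside

inside=no margin=5020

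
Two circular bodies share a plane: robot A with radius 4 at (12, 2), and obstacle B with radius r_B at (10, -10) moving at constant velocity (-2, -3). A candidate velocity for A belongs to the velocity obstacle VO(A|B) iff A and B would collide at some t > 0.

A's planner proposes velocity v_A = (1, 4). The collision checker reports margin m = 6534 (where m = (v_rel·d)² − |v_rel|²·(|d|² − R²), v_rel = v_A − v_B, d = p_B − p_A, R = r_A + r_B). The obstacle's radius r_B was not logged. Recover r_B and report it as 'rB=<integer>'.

m = 6534
d = (-2, -12);  v_rel = (3, 7),  |v_rel|² = 58
v_rel×d = (3)·(-12) − (7)·(-2) = -22
since m = R²·58 − (-22)²:  R² = (484 + 6534) / 58 = 121
R = √121 = 11  ⇒  r_B = 11 − 4 = 7

rB=7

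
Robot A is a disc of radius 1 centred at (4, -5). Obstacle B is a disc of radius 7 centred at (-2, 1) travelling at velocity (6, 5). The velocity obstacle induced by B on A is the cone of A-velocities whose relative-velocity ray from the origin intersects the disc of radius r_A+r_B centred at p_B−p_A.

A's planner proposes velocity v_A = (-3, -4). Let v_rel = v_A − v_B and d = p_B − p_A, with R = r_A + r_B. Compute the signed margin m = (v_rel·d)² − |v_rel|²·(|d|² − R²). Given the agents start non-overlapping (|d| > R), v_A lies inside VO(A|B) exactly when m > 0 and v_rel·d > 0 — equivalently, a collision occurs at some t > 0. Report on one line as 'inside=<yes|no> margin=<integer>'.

d = (-6, 6),  |d|² = 72;  R = 1+7 = 8,  c = 72−8² = 8
v_rel = (-9, -9),  |v_rel|² = 162;  v_rel·d = (-9)·(-6) + (-9)·(6) = 0
162·t² − 0·t + 8 = 0  ⇒  m = 0² − 162·8 = -1296
m = -1296 < 0,  v_rel·d = 0 = 0  ⇒  outside

inside=no margin=-1296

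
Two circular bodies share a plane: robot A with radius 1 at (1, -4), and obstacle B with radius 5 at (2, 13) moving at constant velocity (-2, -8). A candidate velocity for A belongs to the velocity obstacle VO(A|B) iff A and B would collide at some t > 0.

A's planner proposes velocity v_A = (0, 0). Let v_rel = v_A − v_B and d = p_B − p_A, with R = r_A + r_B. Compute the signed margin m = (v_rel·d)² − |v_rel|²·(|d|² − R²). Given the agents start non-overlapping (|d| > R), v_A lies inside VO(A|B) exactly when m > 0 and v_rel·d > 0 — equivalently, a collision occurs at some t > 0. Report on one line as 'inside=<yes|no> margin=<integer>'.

d = (1, 17),  |d|² = 290;  R = 1+5 = 6,  c = 290−6² = 254
v_rel = (2, 8),  |v_rel|² = 68;  v_rel·d = (2)·(1) + (8)·(17) = 138
68·t² − 276·t + 254 = 0  ⇒  m = 138² − 68·254 = 1772
m = 1772 > 0,  v_rel·d = 138 > 0  ⇒  inside

inside=yes margin=1772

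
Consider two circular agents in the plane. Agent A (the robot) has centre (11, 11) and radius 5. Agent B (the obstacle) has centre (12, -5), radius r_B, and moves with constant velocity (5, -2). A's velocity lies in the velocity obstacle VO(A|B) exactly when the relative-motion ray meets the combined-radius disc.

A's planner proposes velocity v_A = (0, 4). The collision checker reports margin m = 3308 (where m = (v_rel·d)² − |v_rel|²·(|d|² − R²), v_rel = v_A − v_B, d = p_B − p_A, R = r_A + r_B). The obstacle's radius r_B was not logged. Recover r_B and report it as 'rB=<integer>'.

m = 3308
d = (1, -16);  v_rel = (-5, 6),  |v_rel|² = 61
v_rel×d = (-5)·(-16) − (6)·(1) = 74
since m = R²·61 − 74²:  R² = (5476 + 3308) / 61 = 144
R = √144 = 12  ⇒  r_B = 12 − 5 = 7

rB=7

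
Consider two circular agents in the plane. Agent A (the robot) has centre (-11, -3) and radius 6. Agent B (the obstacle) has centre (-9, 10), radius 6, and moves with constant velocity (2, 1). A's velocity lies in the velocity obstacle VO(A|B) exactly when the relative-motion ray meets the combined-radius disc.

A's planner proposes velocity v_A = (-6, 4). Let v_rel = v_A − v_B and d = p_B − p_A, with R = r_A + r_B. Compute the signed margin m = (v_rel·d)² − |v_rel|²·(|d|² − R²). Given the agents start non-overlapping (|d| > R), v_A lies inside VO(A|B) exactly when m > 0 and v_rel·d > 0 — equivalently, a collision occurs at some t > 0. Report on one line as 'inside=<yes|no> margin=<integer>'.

d = (2, 13),  |d|² = 173;  R = 6+6 = 12,  c = 173−12² = 29
v_rel = (-8, 3),  |v_rel|² = 73;  v_rel·d = (-8)·(2) + (3)·(13) = 23
73·t² − 46·t + 29 = 0  ⇒  m = 23² − 73·29 = -1588
m = -1588 < 0,  v_rel·d = 23 > 0  ⇒  outside

inside=no margin=-1588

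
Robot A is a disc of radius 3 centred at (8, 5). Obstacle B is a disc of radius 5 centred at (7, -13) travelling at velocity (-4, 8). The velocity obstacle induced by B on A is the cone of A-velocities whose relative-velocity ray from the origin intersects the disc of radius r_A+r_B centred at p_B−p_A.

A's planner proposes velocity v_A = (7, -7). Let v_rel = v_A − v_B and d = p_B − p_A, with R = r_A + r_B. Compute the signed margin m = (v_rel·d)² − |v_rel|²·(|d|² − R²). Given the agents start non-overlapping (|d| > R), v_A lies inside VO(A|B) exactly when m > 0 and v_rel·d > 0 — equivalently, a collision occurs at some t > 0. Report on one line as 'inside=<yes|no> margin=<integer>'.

d = (-1, -18),  |d|² = 325;  R = 3+5 = 8,  c = 325−8² = 261
v_rel = (11, -15),  |v_rel|² = 346;  v_rel·d = (11)·(-1) + (-15)·(-18) = 259
346·t² − 518·t + 261 = 0  ⇒  m = 259² − 346·261 = -23225
m = -23225 < 0,  v_rel·d = 259 > 0  ⇒  outside

inside=no margin=-23225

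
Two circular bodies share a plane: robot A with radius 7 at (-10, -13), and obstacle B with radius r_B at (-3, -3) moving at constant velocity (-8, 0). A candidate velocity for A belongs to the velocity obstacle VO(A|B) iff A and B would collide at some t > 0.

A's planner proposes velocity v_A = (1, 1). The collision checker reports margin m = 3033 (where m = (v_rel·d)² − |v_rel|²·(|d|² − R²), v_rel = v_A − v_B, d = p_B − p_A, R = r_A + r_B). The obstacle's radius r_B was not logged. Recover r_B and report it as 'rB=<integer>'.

m = 3033
d = (7, 10);  v_rel = (9, 1),  |v_rel|² = 82
v_rel×d = (9)·(10) − (1)·(7) = 83
since m = R²·82 − 83²:  R² = (6889 + 3033) / 82 = 121
R = √121 = 11  ⇒  r_B = 11 − 7 = 4

rB=4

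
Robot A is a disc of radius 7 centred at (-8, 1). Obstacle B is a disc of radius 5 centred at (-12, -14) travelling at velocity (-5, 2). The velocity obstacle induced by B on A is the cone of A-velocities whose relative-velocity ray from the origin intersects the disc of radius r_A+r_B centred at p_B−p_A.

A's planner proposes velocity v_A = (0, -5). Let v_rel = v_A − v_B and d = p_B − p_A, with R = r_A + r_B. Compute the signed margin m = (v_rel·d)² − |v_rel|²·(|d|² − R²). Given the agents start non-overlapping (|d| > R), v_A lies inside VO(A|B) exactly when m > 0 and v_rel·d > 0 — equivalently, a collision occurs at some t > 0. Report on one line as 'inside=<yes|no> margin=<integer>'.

d = (-4, -15),  |d|² = 241;  R = 7+5 = 12,  c = 241−12² = 97
v_rel = (5, -7),  |v_rel|² = 74;  v_rel·d = (5)·(-4) + (-7)·(-15) = 85
74·t² − 170·t + 97 = 0  ⇒  m = 85² − 74·97 = 47
m = 47 > 0,  v_rel·d = 85 > 0  ⇒  inside

inside=yes margin=47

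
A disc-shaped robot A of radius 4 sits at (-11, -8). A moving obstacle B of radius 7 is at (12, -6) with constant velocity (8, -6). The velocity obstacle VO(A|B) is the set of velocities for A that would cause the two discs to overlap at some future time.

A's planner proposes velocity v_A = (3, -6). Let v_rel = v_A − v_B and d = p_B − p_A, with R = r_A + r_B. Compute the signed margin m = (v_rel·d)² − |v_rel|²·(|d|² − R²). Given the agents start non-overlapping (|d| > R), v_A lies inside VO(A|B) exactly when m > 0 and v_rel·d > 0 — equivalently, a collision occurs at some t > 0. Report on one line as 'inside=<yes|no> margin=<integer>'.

d = (23, 2),  |d|² = 533;  R = 4+7 = 11,  c = 533−11² = 412
v_rel = (-5, 0),  |v_rel|² = 25;  v_rel·d = (-5)·(23) + (0)·(2) = -115
25·t² + 230·t + 412 = 0  ⇒  m = (-115)² − 25·412 = 2925
m = 2925 > 0,  v_rel·d = -115 < 0  ⇒  outside

inside=no margin=2925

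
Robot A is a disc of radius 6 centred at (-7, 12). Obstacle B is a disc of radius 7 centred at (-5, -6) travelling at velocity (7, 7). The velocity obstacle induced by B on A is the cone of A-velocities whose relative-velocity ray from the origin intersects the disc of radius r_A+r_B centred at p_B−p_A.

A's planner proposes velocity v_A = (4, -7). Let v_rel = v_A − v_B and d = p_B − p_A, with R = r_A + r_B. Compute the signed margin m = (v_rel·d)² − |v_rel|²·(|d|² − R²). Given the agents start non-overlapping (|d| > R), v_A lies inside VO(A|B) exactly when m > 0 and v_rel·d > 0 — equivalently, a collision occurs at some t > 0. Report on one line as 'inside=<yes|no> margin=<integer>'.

d = (2, -18),  |d|² = 328;  R = 6+7 = 13,  c = 328−13² = 159
v_rel = (-3, -14),  |v_rel|² = 205;  v_rel·d = (-3)·(2) + (-14)·(-18) = 246
205·t² − 492·t + 159 = 0  ⇒  m = 246² − 205·159 = 27921
m = 27921 > 0,  v_rel·d = 246 > 0  ⇒  inside

inside=yes margin=27921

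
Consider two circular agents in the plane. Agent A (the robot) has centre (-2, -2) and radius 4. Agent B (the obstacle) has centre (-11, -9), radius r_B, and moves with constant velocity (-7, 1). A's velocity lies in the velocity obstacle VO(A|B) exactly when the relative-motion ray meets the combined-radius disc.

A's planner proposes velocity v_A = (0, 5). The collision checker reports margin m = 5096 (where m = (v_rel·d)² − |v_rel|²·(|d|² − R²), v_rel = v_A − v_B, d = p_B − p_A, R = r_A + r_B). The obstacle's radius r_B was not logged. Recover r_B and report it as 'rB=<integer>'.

m = 5096
d = (-9, -7);  v_rel = (7, 4),  |v_rel|² = 65
v_rel×d = (7)·(-7) − (4)·(-9) = -13
since m = R²·65 − (-13)²:  R² = (169 + 5096) / 65 = 81
R = √81 = 9  ⇒  r_B = 9 − 4 = 5

rB=5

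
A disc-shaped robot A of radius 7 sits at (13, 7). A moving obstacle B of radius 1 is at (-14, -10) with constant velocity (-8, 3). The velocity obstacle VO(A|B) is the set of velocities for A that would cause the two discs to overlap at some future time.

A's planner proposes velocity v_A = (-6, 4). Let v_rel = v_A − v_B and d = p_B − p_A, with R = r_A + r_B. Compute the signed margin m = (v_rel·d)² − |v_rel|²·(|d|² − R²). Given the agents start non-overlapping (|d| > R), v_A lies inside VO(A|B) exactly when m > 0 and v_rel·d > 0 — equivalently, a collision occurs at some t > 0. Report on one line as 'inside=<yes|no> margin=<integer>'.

d = (-27, -17),  |d|² = 1018;  R = 7+1 = 8,  c = 1018−8² = 954
v_rel = (2, 1),  |v_rel|² = 5;  v_rel·d = (2)·(-27) + (1)·(-17) = -71
5·t² + 142·t + 954 = 0  ⇒  m = (-71)² − 5·954 = 271
m = 271 > 0,  v_rel·d = -71 < 0  ⇒  outside

inside=no margin=271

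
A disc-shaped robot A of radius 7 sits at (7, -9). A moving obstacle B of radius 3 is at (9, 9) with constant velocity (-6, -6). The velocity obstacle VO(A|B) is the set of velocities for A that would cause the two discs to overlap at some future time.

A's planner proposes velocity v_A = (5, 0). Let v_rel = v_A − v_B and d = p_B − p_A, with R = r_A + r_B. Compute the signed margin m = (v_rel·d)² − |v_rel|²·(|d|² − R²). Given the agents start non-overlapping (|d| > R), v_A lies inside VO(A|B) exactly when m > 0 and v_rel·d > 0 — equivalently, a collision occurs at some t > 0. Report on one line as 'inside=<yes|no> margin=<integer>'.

d = (2, 18),  |d|² = 328;  R = 7+3 = 10,  c = 328−10² = 228
v_rel = (11, 6),  |v_rel|² = 157;  v_rel·d = (11)·(2) + (6)·(18) = 130
157·t² − 260·t + 228 = 0  ⇒  m = 130² − 157·228 = -18896
m = -18896 < 0,  v_rel·d = 130 > 0  ⇒  outside

inside=no margin=-18896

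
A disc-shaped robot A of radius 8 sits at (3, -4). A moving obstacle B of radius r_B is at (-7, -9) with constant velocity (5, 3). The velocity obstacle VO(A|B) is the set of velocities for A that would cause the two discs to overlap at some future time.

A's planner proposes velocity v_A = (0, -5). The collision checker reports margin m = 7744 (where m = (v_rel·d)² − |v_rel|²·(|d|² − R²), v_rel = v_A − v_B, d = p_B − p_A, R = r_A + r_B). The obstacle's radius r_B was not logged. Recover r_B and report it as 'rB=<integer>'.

m = 7744
d = (-10, -5);  v_rel = (-5, -8),  |v_rel|² = 89
v_rel×d = (-5)·(-5) − (-8)·(-10) = -55
since m = R²·89 − (-55)²:  R² = (3025 + 7744) / 89 = 121
R = √121 = 11  ⇒  r_B = 11 − 8 = 3

rB=3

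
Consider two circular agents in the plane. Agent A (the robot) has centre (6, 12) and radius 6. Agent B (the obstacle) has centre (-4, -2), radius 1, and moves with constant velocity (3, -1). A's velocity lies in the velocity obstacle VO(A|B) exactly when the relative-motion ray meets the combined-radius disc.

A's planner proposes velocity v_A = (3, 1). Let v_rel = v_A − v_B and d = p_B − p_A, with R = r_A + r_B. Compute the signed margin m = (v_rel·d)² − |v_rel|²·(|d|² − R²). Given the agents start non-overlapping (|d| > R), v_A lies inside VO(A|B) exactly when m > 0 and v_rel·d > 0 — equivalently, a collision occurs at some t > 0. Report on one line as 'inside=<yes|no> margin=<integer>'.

d = (-10, -14),  |d|² = 296;  R = 6+1 = 7,  c = 296−7² = 247
v_rel = (0, 2),  |v_rel|² = 4;  v_rel·d = (0)·(-10) + (2)·(-14) = -28
4·t² + 56·t + 247 = 0  ⇒  m = (-28)² − 4·247 = -204
m = -204 < 0,  v_rel·d = -28 < 0  ⇒  outside

inside=no margin=-204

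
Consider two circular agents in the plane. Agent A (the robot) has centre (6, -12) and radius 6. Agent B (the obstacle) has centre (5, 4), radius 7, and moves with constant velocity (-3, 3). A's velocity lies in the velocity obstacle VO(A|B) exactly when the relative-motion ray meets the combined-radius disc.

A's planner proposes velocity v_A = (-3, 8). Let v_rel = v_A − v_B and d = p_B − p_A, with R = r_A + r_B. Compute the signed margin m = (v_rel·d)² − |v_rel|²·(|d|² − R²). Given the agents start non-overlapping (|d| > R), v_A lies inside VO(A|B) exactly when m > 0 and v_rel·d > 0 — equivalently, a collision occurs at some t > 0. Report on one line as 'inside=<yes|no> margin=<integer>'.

d = (-1, 16),  |d|² = 257;  R = 6+7 = 13,  c = 257−13² = 88
v_rel = (0, 5),  |v_rel|² = 25;  v_rel·d = (0)·(-1) + (5)·(16) = 80
25·t² − 160·t + 88 = 0  ⇒  m = 80² − 25·88 = 4200
m = 4200 > 0,  v_rel·d = 80 > 0  ⇒  inside

inside=yes margin=4200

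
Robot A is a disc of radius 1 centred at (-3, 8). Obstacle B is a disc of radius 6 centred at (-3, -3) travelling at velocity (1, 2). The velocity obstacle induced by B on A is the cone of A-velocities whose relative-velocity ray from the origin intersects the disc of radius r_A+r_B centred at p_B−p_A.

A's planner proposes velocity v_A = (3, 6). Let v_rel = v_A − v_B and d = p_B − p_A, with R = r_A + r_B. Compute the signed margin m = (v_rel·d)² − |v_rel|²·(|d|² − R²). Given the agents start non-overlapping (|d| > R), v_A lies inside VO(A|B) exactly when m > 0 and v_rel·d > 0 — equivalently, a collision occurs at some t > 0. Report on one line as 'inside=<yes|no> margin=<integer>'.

d = (0, -11),  |d|² = 121;  R = 1+6 = 7,  c = 121−7² = 72
v_rel = (2, 4),  |v_rel|² = 20;  v_rel·d = (2)·(0) + (4)·(-11) = -44
20·t² + 88·t + 72 = 0  ⇒  m = (-44)² − 20·72 = 496
m = 496 > 0,  v_rel·d = -44 < 0  ⇒  outside

inside=no margin=496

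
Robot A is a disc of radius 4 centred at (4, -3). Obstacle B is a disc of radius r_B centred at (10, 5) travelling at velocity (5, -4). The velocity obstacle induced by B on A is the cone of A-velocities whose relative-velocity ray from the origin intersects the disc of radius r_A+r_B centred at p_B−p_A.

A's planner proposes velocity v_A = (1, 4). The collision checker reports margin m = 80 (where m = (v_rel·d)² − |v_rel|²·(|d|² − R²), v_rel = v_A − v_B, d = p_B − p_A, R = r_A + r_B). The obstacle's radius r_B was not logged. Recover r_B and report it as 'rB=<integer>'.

m = 80
d = (6, 8);  v_rel = (-4, 8),  |v_rel|² = 80
v_rel×d = (-4)·(8) − (8)·(6) = -80
since m = R²·80 − (-80)²:  R² = (6400 + 80) / 80 = 81
R = √81 = 9  ⇒  r_B = 9 − 4 = 5

rB=5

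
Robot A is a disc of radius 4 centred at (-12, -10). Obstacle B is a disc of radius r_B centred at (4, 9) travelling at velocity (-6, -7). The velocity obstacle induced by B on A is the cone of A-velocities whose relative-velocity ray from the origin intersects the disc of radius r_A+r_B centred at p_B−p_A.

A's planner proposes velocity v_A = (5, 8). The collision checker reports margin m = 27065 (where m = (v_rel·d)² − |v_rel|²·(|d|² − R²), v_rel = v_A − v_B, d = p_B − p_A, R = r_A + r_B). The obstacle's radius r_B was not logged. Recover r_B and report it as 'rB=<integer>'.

m = 27065
d = (16, 19);  v_rel = (11, 15),  |v_rel|² = 346
v_rel×d = (11)·(19) − (15)·(16) = -31
since m = R²·346 − (-31)²:  R² = (961 + 27065) / 346 = 81
R = √81 = 9  ⇒  r_B = 9 − 4 = 5

rB=5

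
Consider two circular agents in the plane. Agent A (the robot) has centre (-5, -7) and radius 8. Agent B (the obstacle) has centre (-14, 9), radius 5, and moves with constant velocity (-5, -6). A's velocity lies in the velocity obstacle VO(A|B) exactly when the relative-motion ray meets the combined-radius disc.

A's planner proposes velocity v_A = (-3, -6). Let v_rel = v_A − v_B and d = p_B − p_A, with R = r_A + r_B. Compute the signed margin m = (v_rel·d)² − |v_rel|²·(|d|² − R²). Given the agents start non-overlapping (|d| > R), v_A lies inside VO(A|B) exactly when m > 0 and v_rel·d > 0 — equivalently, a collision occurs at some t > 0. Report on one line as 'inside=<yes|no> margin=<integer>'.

d = (-9, 16),  |d|² = 337;  R = 8+5 = 13,  c = 337−13² = 168
v_rel = (2, 0),  |v_rel|² = 4;  v_rel·d = (2)·(-9) + (0)·(16) = -18
4·t² + 36·t + 168 = 0  ⇒  m = (-18)² − 4·168 = -348
m = -348 < 0,  v_rel·d = -18 < 0  ⇒  outside

inside=no margin=-348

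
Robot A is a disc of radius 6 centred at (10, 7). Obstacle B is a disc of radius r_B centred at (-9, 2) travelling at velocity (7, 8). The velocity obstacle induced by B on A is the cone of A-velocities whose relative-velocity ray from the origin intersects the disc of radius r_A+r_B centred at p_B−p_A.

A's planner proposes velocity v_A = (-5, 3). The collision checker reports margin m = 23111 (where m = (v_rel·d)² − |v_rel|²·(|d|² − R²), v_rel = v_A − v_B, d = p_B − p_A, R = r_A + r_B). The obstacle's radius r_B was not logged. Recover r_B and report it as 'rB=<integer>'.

m = 23111
d = (-19, -5);  v_rel = (-12, -5),  |v_rel|² = 169
v_rel×d = (-12)·(-5) − (-5)·(-19) = -35
since m = R²·169 − (-35)²:  R² = (1225 + 23111) / 169 = 144
R = √144 = 12  ⇒  r_B = 12 − 6 = 6

rB=6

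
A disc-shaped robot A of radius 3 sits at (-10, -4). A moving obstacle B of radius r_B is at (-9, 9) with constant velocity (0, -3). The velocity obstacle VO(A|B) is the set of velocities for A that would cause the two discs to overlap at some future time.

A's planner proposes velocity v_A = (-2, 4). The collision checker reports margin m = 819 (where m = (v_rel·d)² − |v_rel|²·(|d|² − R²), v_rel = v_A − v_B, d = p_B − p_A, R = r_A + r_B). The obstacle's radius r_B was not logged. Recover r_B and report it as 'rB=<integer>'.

m = 819
d = (1, 13);  v_rel = (-2, 7),  |v_rel|² = 53
v_rel×d = (-2)·(13) − (7)·(1) = -33
since m = R²·53 − (-33)²:  R² = (1089 + 819) / 53 = 36
R = √36 = 6  ⇒  r_B = 6 − 3 = 3

rB=3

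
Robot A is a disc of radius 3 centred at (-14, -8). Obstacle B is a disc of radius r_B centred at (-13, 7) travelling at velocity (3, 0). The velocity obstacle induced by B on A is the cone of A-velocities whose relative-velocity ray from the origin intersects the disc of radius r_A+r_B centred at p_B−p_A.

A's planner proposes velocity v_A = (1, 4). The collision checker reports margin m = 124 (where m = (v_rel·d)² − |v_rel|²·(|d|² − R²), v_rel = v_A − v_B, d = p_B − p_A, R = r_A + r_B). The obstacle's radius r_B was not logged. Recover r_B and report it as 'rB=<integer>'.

m = 124
d = (1, 15);  v_rel = (-2, 4),  |v_rel|² = 20
v_rel×d = (-2)·(15) − (4)·(1) = -34
since m = R²·20 − (-34)²:  R² = (1156 + 124) / 20 = 64
R = √64 = 8  ⇒  r_B = 8 − 3 = 5

rB=5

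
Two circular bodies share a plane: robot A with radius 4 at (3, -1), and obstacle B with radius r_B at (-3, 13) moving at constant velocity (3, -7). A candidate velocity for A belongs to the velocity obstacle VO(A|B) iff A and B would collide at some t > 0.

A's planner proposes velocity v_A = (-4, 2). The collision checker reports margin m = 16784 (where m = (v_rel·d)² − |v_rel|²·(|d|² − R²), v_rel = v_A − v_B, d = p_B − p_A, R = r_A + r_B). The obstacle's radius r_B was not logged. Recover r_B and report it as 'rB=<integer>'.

m = 16784
d = (-6, 14);  v_rel = (-7, 9),  |v_rel|² = 130
v_rel×d = (-7)·(14) − (9)·(-6) = -44
since m = R²·130 − (-44)²:  R² = (1936 + 16784) / 130 = 144
R = √144 = 12  ⇒  r_B = 12 − 4 = 8

rB=8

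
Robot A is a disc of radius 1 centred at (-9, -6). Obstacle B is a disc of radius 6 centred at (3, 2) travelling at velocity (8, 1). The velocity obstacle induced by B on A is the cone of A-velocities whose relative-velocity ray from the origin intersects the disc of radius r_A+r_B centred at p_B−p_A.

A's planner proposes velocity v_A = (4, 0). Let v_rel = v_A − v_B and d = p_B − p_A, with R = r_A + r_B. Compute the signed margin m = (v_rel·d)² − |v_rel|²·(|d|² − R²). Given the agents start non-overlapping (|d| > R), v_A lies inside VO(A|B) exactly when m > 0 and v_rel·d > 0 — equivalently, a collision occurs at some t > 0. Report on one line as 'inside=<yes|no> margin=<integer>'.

d = (12, 8),  |d|² = 208;  R = 1+6 = 7,  c = 208−7² = 159
v_rel = (-4, -1),  |v_rel|² = 17;  v_rel·d = (-4)·(12) + (-1)·(8) = -56
17·t² + 112·t + 159 = 0  ⇒  m = (-56)² − 17·159 = 433
m = 433 > 0,  v_rel·d = -56 < 0  ⇒  outside

inside=no margin=433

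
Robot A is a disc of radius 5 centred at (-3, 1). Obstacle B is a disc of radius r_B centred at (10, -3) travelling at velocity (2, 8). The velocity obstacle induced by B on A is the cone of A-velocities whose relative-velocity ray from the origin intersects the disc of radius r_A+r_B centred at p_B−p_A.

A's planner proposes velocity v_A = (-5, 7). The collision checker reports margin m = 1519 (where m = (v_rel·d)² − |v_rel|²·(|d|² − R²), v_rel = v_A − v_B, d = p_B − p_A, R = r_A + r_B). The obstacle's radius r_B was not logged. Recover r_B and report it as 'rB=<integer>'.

m = 1519
d = (13, -4);  v_rel = (-7, -1),  |v_rel|² = 50
v_rel×d = (-7)·(-4) − (-1)·(13) = 41
since m = R²·50 − 41²:  R² = (1681 + 1519) / 50 = 64
R = √64 = 8  ⇒  r_B = 8 − 5 = 3

rB=3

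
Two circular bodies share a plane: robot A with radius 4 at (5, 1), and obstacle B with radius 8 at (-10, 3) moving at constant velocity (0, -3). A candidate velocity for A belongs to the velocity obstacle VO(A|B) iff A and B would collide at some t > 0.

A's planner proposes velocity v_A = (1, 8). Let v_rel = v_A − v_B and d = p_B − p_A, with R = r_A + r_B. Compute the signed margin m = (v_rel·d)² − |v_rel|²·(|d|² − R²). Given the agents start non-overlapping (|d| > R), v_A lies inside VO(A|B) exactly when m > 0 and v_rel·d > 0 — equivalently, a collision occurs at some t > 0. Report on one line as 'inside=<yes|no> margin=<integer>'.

d = (-15, 2),  |d|² = 229;  R = 4+8 = 12,  c = 229−12² = 85
v_rel = (1, 11),  |v_rel|² = 122;  v_rel·d = (1)·(-15) + (11)·(2) = 7
122·t² − 14·t + 85 = 0  ⇒  m = 7² − 122·85 = -10321
m = -10321 < 0,  v_rel·d = 7 > 0  ⇒  outside

inside=no margin=-10321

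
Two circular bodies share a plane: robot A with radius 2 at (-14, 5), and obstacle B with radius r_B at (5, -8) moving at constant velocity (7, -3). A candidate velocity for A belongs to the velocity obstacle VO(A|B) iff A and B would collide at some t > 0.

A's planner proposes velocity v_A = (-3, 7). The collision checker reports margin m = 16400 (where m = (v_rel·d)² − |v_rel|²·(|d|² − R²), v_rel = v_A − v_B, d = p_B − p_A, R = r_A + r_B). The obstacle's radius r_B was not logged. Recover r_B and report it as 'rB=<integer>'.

m = 16400
d = (19, -13);  v_rel = (-10, 10),  |v_rel|² = 200
v_rel×d = (-10)·(-13) − (10)·(19) = -60
since m = R²·200 − (-60)²:  R² = (3600 + 16400) / 200 = 100
R = √100 = 10  ⇒  r_B = 10 − 2 = 8

rB=8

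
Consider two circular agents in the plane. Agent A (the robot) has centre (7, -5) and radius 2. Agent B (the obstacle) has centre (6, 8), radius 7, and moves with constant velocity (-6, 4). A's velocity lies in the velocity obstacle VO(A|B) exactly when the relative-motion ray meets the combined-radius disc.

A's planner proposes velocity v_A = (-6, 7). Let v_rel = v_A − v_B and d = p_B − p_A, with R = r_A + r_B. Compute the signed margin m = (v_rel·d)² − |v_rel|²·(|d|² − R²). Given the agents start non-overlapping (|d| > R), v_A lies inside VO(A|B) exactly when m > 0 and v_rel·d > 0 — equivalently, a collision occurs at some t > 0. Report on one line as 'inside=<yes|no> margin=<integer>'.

d = (-1, 13),  |d|² = 170;  R = 2+7 = 9,  c = 170−9² = 89
v_rel = (0, 3),  |v_rel|² = 9;  v_rel·d = (0)·(-1) + (3)·(13) = 39
9·t² − 78·t + 89 = 0  ⇒  m = 39² − 9·89 = 720
m = 720 > 0,  v_rel·d = 39 > 0  ⇒  inside

inside=yes margin=720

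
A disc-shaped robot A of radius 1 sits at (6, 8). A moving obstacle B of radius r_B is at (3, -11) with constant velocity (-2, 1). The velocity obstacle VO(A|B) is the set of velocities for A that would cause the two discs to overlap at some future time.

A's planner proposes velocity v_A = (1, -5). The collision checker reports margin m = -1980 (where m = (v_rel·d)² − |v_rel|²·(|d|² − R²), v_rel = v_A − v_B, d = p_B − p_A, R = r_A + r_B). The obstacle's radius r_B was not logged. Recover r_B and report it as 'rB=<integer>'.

m = -1980
d = (-3, -19);  v_rel = (3, -6),  |v_rel|² = 45
v_rel×d = (3)·(-19) − (-6)·(-3) = -75
since m = R²·45 − (-75)²:  R² = (5625 + -1980) / 45 = 81
R = √81 = 9  ⇒  r_B = 9 − 1 = 8

rB=8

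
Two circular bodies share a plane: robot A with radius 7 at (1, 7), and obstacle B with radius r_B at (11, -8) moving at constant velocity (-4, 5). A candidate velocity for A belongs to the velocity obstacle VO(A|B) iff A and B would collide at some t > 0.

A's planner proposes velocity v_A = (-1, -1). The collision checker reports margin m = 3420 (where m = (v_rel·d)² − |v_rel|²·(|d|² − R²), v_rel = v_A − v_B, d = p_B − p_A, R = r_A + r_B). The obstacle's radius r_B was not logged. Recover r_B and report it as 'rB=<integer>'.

m = 3420
d = (10, -15);  v_rel = (3, -6),  |v_rel|² = 45
v_rel×d = (3)·(-15) − (-6)·(10) = 15
since m = R²·45 − 15²:  R² = (225 + 3420) / 45 = 81
R = √81 = 9  ⇒  r_B = 9 − 7 = 2

rB=2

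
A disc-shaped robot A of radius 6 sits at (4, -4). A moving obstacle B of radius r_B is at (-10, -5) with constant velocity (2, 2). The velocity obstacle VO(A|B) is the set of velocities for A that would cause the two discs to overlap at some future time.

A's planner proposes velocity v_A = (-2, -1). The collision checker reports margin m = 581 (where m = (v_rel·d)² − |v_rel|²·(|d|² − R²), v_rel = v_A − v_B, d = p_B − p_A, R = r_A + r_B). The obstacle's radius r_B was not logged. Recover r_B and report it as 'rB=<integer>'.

m = 581
d = (-14, -1);  v_rel = (-4, -3),  |v_rel|² = 25
v_rel×d = (-4)·(-1) − (-3)·(-14) = -38
since m = R²·25 − (-38)²:  R² = (1444 + 581) / 25 = 81
R = √81 = 9  ⇒  r_B = 9 − 6 = 3

rB=3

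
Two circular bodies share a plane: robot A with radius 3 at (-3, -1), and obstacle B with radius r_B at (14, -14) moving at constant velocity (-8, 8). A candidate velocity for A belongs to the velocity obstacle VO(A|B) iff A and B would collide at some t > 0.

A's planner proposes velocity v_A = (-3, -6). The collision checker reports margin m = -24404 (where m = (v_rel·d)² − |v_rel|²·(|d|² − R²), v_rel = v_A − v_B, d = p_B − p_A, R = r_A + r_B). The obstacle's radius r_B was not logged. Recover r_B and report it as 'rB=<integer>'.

m = -24404
d = (17, -13);  v_rel = (5, -14),  |v_rel|² = 221
v_rel×d = (5)·(-13) − (-14)·(17) = 173
since m = R²·221 − 173²:  R² = (29929 + -24404) / 221 = 25
R = √25 = 5  ⇒  r_B = 5 − 3 = 2

rB=2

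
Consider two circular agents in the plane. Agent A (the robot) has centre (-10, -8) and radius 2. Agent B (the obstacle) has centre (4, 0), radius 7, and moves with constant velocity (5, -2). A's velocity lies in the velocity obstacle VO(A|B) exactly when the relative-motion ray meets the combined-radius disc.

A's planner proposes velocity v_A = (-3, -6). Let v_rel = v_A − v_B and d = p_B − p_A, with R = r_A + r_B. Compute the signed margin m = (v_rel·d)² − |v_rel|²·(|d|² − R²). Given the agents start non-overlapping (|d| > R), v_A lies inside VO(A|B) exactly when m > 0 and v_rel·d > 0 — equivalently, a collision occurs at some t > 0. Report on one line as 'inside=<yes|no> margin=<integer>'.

d = (14, 8),  |d|² = 260;  R = 2+7 = 9,  c = 260−9² = 179
v_rel = (-8, -4),  |v_rel|² = 80;  v_rel·d = (-8)·(14) + (-4)·(8) = -144
80·t² + 288·t + 179 = 0  ⇒  m = (-144)² − 80·179 = 6416
m = 6416 > 0,  v_rel·d = -144 < 0  ⇒  outside

inside=no margin=6416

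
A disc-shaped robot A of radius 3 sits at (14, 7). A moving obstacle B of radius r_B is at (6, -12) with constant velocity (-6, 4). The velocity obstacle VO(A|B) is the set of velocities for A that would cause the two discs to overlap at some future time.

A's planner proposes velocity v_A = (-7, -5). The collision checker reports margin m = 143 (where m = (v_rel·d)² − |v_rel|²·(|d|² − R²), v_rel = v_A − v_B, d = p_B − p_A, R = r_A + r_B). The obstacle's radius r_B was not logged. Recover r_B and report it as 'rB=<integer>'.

m = 143
d = (-8, -19);  v_rel = (-1, -9),  |v_rel|² = 82
v_rel×d = (-1)·(-19) − (-9)·(-8) = -53
since m = R²·82 − (-53)²:  R² = (2809 + 143) / 82 = 36
R = √36 = 6  ⇒  r_B = 6 − 3 = 3

rB=3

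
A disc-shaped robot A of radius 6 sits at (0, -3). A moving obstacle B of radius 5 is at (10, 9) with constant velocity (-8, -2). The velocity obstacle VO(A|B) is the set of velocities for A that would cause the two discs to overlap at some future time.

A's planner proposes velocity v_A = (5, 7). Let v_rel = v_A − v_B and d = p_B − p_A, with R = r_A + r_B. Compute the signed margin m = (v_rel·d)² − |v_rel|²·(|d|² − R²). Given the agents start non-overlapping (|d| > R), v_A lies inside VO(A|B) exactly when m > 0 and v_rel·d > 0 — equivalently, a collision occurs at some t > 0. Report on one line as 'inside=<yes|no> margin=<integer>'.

d = (10, 12),  |d|² = 244;  R = 6+5 = 11,  c = 244−11² = 123
v_rel = (13, 9),  |v_rel|² = 250;  v_rel·d = (13)·(10) + (9)·(12) = 238
250·t² − 476·t + 123 = 0  ⇒  m = 238² − 250·123 = 25894
m = 25894 > 0,  v_rel·d = 238 > 0  ⇒  inside

inside=yes margin=25894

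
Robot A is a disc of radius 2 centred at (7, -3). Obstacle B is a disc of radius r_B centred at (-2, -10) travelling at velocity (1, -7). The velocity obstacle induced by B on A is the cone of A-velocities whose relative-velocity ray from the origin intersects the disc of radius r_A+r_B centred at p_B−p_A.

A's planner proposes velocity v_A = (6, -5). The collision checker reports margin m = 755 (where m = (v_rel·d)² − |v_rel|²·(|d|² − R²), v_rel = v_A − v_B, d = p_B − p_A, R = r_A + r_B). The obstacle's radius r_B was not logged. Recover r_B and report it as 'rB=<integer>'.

m = 755
d = (-9, -7);  v_rel = (5, 2),  |v_rel|² = 29
v_rel×d = (5)·(-7) − (2)·(-9) = -17
since m = R²·29 − (-17)²:  R² = (289 + 755) / 29 = 36
R = √36 = 6  ⇒  r_B = 6 − 2 = 4

rB=4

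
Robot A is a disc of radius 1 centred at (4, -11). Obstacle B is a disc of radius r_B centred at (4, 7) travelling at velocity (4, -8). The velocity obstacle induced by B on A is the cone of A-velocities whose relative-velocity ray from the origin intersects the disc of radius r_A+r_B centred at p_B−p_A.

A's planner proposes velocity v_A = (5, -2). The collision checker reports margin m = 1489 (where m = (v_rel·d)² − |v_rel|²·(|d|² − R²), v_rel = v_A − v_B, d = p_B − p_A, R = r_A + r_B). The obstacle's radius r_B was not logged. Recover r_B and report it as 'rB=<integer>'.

m = 1489
d = (0, 18);  v_rel = (1, 6),  |v_rel|² = 37
v_rel×d = (1)·(18) − (6)·(0) = 18
since m = R²·37 − 18²:  R² = (324 + 1489) / 37 = 49
R = √49 = 7  ⇒  r_B = 7 − 1 = 6

rB=6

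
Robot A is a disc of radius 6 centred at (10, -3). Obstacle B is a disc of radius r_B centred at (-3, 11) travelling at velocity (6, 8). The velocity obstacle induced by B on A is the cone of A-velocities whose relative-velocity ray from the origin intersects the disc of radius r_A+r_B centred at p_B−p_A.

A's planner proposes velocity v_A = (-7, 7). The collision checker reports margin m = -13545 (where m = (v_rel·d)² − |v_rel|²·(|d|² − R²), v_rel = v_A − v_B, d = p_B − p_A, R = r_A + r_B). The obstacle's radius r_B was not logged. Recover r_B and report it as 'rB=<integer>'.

m = -13545
d = (-13, 14);  v_rel = (-13, -1),  |v_rel|² = 170
v_rel×d = (-13)·(14) − (-1)·(-13) = -195
since m = R²·170 − (-195)²:  R² = (38025 + -13545) / 170 = 144
R = √144 = 12  ⇒  r_B = 12 − 6 = 6

rB=6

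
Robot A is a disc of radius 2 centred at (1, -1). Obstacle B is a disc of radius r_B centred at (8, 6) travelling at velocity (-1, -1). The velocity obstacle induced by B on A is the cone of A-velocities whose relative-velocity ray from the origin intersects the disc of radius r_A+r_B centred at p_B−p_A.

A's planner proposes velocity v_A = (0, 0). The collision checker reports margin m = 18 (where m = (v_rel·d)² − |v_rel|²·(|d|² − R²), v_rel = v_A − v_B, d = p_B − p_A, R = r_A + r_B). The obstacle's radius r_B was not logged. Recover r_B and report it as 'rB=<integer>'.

m = 18
d = (7, 7);  v_rel = (1, 1),  |v_rel|² = 2
v_rel×d = (1)·(7) − (1)·(7) = 0
since m = R²·2 − 0²:  R² = (0 + 18) / 2 = 9
R = √9 = 3  ⇒  r_B = 3 − 2 = 1

rB=1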